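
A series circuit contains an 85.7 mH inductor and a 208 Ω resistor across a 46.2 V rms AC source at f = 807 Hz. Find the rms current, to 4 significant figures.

ω = 2πf = 5071 rad/s
X_L = ωL = 434.5 Ω
Z = 208.0 + j434.5 Ω
|Z| = √(208.0² + 434.5²) = 481.8 Ω
I = V/|Z| = 46.2/481.8 = 95.90 mA

95.90 mA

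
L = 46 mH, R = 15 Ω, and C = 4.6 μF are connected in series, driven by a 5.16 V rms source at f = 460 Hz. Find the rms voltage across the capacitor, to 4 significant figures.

ω = 2πf = 2890 rad/s
X_L = ωL = 133.0 Ω
X_C = 1/(ωC) = 75.22 Ω
Net reactance X = X_L − X_C = 57.74 Ω
Z = 15.00 + j57.74 Ω
|Z| = √(15.00² + 57.74²) = 59.65 Ω
I = V/|Z| = 86.50 mA
V_C = I·|Z_C| = 0.08650 × 75.22 = 6.506 V

6.506 V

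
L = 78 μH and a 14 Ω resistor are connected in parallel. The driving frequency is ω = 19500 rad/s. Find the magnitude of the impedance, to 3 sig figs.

1.51 Ω

X_L = ωL = 1.52 Ω
Parallel: admittances add. Y = 1/R + 1/(jωL)
Y = (0.0714 − j0.657) S
|Y| = 0.661 S → |Z| = 1/|Y| = 1.51 Ω, ∠Z = −∠Y = 83.8°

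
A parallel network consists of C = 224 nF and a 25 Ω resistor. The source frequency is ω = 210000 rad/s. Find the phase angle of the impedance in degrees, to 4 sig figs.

X_C = 1/(ωC) = 21.26 Ω
Parallel: admittances add. Y = 1/R + jωC
Y = (0.04000 + j0.04704) S
|Y| = 0.06175 S → |Z| = 1/|Y| = 16.19 Ω, ∠Z = −∠Y = -49.62°

-49.62°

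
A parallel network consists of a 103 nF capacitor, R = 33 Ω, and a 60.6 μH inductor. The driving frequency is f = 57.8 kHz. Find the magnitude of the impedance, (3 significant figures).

31.9 Ω

ω = 2πf = 363200 rad/s
X_L = ωL = 22.0 Ω
X_C = 1/(ωC) = 26.7 Ω
Parallel: admittances add. Y = 1/R + 1/(jωL) + jωC
Y = (0.0303 − j0.00803) S
|Y| = 0.0313 S → |Z| = 1/|Y| = 31.9 Ω, ∠Z = −∠Y = 14.8°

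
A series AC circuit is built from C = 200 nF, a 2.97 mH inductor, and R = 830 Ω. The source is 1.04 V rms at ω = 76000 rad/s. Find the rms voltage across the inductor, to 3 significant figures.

0.278 V

X_L = ωL = 226 Ω
X_C = 1/(ωC) = 65.8 Ω
Net reactance X = X_L − X_C = 160 Ω
Z = 830 + j160 Ω
|Z| = √(830² + 160²) = 845 Ω
I = V/|Z| = 1.23 mA
V_L = I·|Z_L| = 0.00123 × 226 = 0.278 V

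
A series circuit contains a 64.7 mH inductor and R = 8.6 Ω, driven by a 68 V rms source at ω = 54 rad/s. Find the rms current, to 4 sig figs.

X_L = ωL = 3.494 Ω
Z = 8.600 + j3.494 Ω
|Z| = √(8.600² + 3.494²) = 9.283 Ω
I = V/|Z| = 68/9.283 = 7.326 A

7.326 A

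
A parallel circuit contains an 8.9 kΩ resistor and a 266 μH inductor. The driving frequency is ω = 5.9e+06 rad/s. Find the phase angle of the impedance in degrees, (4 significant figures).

80.00°

X_L = ωL = 1569 Ω
Parallel: admittances add. Y = 1/R + 1/(jωL)
Y = (0.0001124 − j0.0006372) S
|Y| = 0.0006470 S → |Z| = 1/|Y| = 1546 Ω, ∠Z = −∠Y = 80.00°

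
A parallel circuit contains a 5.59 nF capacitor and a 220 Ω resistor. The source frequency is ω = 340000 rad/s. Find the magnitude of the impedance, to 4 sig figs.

203.0 Ω

X_C = 1/(ωC) = 526.1 Ω
Parallel: admittances add. Y = 1/R + jωC
Y = (0.004545 + j0.001901) S
|Y| = 0.004927 S → |Z| = 1/|Y| = 203.0 Ω, ∠Z = −∠Y = -22.69°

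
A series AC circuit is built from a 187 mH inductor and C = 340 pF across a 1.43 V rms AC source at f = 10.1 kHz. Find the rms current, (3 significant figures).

ω = 2πf = 63460 rad/s
X_L = ωL = 11900 Ω
X_C = 1/(ωC) = 46300 Ω
Net reactance X = X_L − X_C = -34500 Ω
Z = − j34500 Ω
|Z| = √(0² + 34500²) = 34500 Ω
I = V/|Z| = 1.43/34500 = 41.5 μA

41.5 μA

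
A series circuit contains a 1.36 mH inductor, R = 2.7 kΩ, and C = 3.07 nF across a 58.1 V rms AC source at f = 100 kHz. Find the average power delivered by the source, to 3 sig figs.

1.23 W

ω = 2πf = 628300 rad/s
X_L = ωL = 855 Ω
X_C = 1/(ωC) = 518 Ω
Net reactance X = X_L − X_C = 336 Ω
Z = 2700 + j336 Ω
|Z| = √(2700² + 336²) = 2720 Ω
∠Z = arctan(336/2700) = 7.10°
I = V/|Z| = 21.4 mA
P = VI cos φ = 58.1 × 0.0214 × cos(7.10°) = 1.23 W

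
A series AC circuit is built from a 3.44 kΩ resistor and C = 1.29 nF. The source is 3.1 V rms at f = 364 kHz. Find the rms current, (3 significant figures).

897 μA

ω = 2πf = 2.287e+06 rad/s
X_C = 1/(ωC) = 339 Ω
Z = 3440 − j339 Ω
|Z| = √(3440² + 339²) = 3460 Ω
I = V/|Z| = 3.1/3460 = 897 μA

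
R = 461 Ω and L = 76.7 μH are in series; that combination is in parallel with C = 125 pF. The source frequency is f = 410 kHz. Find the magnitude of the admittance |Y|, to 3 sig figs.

1.89 mS

ω = 2πf = 2.576e+06 rad/s
X_L = ωL = 198 Ω
X_C = 1/(ωC) = 3110 Ω
Branch 1 (R+jX_L): Z₁ = 461 + j198 Ω, |Z₁| = 502 Ω
Branch 2 (−jX_C): Z₂ = −j3110 Ω
Parallel: Z = Z₁Z₂/(Z₁+Z₂), |Z| = 529 Ω, ∠Z = 14.2°
|Y| = 1/|Z| = 1.89 mS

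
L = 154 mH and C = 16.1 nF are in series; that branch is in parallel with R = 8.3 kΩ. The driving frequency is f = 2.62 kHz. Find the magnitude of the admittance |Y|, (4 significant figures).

ω = 2πf = 16460 rad/s
X_L = ωL = 2535 Ω
X_C = 1/(ωC) = 3773 Ω
Branch 1: Z₁ = R = 8300 Ω
Branch 2 (series LC): Z₂ = j(X_L − X_C) = −j1238 Ω
Parallel: Z = Z₁Z₂/(Z₁+Z₂), |Z| = 1224 Ω, ∠Z = -81.52°
|Y| = 1/|Z| = 816.7 μS

816.7 μS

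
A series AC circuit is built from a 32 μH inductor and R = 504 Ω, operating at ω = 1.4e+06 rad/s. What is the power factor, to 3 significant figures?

0.996

X_L = ωL = 44.8 Ω
Z = 504 + j44.8 Ω
|Z| = √(504² + 44.8²) = 506 Ω
∠Z = arctan(44.8/504) = 5.08°
cos φ = cos(5.08°) = 0.996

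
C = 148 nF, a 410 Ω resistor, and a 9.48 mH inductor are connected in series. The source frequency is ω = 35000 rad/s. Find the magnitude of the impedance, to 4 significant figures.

X_L = ωL = 331.8 Ω
X_C = 1/(ωC) = 193.1 Ω
Net reactance X = X_L − X_C = 138.7 Ω
Z = 410.0 + j138.7 Ω
|Z| = √(410.0² + 138.7²) = 432.8 Ω

432.8 Ω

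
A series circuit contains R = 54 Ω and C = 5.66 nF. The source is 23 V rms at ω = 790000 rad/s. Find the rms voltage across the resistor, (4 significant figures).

5.398 V

X_C = 1/(ωC) = 223.6 Ω
Z = 54.00 − j223.6 Ω
|Z| = √(54.00² + 223.6²) = 230.1 Ω
I = V/|Z| = 99.97 mA
V_R = I·|Z_R| = 0.09997 × 54.00 = 5.398 V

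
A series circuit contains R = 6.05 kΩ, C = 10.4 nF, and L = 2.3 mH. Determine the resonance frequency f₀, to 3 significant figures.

ω₀ = 1/√(LC) = 1/√(0.0023 × 1.04e-08) = 204500 rad/s
f₀ = ω₀/(2π) = 32.5 kHz

32.5 kHz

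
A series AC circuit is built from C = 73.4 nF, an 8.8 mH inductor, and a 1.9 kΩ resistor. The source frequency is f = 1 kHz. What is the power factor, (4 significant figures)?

0.6686

ω = 2πf = 6283 rad/s
X_L = ωL = 55.29 Ω
X_C = 1/(ωC) = 2168 Ω
Net reactance X = X_L − X_C = -2113 Ω
Z = 1900 − j2113 Ω
|Z| = √(1900² + 2113²) = 2842 Ω
∠Z = arctan(-2113/1900) = -48.04°
cos φ = cos(-48.04°) = 0.6686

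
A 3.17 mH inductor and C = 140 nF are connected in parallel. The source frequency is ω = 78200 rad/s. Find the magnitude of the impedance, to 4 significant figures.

144.6 Ω

X_L = ωL = 247.9 Ω
X_C = 1/(ωC) = 91.34 Ω
Parallel: admittances add. Y = 1/(jωL) + jωC
Y = (0 + j0.006914) S
|Y| = 0.006914 S → |Z| = 1/|Y| = 144.6 Ω, ∠Z = −∠Y = -90.00°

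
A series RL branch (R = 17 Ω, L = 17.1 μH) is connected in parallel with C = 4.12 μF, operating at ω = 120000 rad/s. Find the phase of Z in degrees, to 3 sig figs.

-83.2°

X_L = ωL = 2.05 Ω
X_C = 1/(ωC) = 2.02 Ω
Branch 1 (R+jX_L): Z₁ = 17.0 + j2.05 Ω, |Z₁| = 17.1 Ω
Branch 2 (−jX_C): Z₂ = −j2.02 Ω
Parallel: Z = Z₁Z₂/(Z₁+Z₂), |Z| = 2.04 Ω, ∠Z = -83.2°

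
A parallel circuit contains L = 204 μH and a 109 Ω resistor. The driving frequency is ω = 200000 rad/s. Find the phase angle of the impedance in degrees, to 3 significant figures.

X_L = ωL = 40.8 Ω
Parallel: admittances add. Y = 1/R + 1/(jωL)
Y = (0.00917 − j0.0245) S
|Y| = 0.0262 S → |Z| = 1/|Y| = 38.2 Ω, ∠Z = −∠Y = 69.5°

69.5°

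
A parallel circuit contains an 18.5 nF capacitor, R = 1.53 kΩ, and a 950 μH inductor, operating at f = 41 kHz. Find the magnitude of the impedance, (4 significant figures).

ω = 2πf = 257600 rad/s
X_L = ωL = 244.7 Ω
X_C = 1/(ωC) = 209.8 Ω
Parallel: admittances add. Y = 1/R + 1/(jωL) + jωC
Y = (0.0006536 + j0.0006797) S
|Y| = 0.0009429 S → |Z| = 1/|Y| = 1061 Ω, ∠Z = −∠Y = -46.12°

1061 Ω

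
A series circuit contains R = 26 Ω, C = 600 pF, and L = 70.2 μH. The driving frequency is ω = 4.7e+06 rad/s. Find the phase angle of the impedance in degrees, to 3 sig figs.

X_L = ωL = 330 Ω
X_C = 1/(ωC) = 355 Ω
Net reactance X = X_L − X_C = -24.7 Ω
Z = 26.0 − j24.7 Ω
|Z| = √(26.0² + 24.7²) = 35.8 Ω
∠Z = arctan(-24.7/26.0) = -43.5°

-43.5°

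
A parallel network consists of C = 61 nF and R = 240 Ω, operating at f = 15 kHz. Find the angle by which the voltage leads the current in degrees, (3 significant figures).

-54.1°

ω = 2πf = 94250 rad/s
X_C = 1/(ωC) = 174 Ω
Parallel: admittances add. Y = 1/R + jωC
Y = (0.00417 + j0.00575) S
|Y| = 0.00710 S → |Z| = 1/|Y| = 141 Ω, ∠Z = −∠Y = -54.1°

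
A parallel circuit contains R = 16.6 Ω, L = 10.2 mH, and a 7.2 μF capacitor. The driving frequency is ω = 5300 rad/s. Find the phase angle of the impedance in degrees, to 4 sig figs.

X_L = ωL = 54.06 Ω
X_C = 1/(ωC) = 26.21 Ω
Parallel: admittances add. Y = 1/R + 1/(jωL) + jωC
Y = (0.06024 + j0.01966) S
|Y| = 0.06337 S → |Z| = 1/|Y| = 15.78 Ω, ∠Z = −∠Y = -18.08°

-18.08°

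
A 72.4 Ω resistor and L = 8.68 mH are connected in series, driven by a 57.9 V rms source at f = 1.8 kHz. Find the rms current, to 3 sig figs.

ω = 2πf = 11310 rad/s
X_L = ωL = 98.2 Ω
Z = 72.4 + j98.2 Ω
|Z| = √(72.4² + 98.2²) = 122 Ω
I = V/|Z| = 57.9/122 = 475 mA

475 mA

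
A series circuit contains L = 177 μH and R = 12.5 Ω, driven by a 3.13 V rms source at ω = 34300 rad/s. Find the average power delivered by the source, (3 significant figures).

634 mW

X_L = ωL = 6.07 Ω
Z = 12.5 + j6.07 Ω
|Z| = √(12.5² + 6.07²) = 13.9 Ω
∠Z = arctan(6.07/12.5) = 25.9°
I = V/|Z| = 225 mA
P = VI cos φ = 3.13 × 0.225 × cos(25.9°) = 634 mW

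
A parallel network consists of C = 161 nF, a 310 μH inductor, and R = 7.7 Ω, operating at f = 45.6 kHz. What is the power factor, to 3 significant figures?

0.966

ω = 2πf = 286500 rad/s
X_L = ωL = 88.8 Ω
X_C = 1/(ωC) = 21.7 Ω
Parallel: admittances add. Y = 1/R + 1/(jωL) + jωC
Y = (0.130 + j0.0349) S
|Y| = 0.134 S → |Z| = 1/|Y| = 7.44 Ω, ∠Z = −∠Y = -15.0°
cos φ = cos(-15.0°) = 0.966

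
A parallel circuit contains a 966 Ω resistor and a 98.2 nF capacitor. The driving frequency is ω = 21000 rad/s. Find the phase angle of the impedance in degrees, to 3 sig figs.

X_C = 1/(ωC) = 485 Ω
Parallel: admittances add. Y = 1/R + jωC
Y = (0.00104 + j0.00206) S
|Y| = 0.00231 S → |Z| = 1/|Y| = 433 Ω, ∠Z = −∠Y = -63.3°

-63.3°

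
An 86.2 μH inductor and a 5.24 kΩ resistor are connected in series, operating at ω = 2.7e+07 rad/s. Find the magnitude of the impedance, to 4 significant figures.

X_L = ωL = 2327 Ω
Z = 5240 + j2327 Ω
|Z| = √(5240² + 2327²) = 5734 Ω

5734 Ω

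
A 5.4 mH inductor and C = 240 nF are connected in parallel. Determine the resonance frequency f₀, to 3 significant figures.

ω₀ = 1/√(LC) = 1/√(0.0054 × 2.4e-07) = 27780 rad/s
f₀ = ω₀/(2π) = 4.42 kHz

4.42 kHz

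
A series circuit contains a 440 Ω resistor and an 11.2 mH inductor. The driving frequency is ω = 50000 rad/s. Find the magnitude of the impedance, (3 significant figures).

712 Ω

X_L = ωL = 560 Ω
Z = 440 + j560 Ω
|Z| = √(440² + 560²) = 712 Ω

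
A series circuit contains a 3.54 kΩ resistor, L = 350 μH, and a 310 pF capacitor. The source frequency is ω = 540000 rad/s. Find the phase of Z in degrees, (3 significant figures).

-58.5°

X_L = ωL = 189 Ω
X_C = 1/(ωC) = 5970 Ω
Net reactance X = X_L − X_C = -5780 Ω
Z = 3540 − j5780 Ω
|Z| = √(3540² + 5780²) = 6780 Ω
∠Z = arctan(-5780/3540) = -58.5°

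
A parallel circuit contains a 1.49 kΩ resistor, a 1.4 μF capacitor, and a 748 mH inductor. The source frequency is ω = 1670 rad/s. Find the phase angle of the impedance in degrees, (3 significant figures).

-66.4°

X_L = ωL = 1250 Ω
X_C = 1/(ωC) = 428 Ω
Parallel: admittances add. Y = 1/R + 1/(jωL) + jωC
Y = (0.000671 + j0.00154) S
|Y| = 0.00168 S → |Z| = 1/|Y| = 596 Ω, ∠Z = −∠Y = -66.4°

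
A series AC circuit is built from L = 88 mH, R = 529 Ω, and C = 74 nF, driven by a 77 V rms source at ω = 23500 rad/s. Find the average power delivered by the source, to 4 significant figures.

1.250 W

X_L = ωL = 2068 Ω
X_C = 1/(ωC) = 575.0 Ω
Net reactance X = X_L − X_C = 1493 Ω
Z = 529.0 + j1493 Ω
|Z| = √(529.0² + 1493²) = 1584 Ω
∠Z = arctan(1493/529.0) = 70.49°
I = V/|Z| = 48.61 mA
P = VI cos φ = 77 × 0.04861 × cos(70.49°) = 1.250 W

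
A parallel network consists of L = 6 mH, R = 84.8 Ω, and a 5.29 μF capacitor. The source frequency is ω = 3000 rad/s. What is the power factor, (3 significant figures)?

0.285

X_L = ωL = 18.0 Ω
X_C = 1/(ωC) = 63.0 Ω
Parallel: admittances add. Y = 1/R + 1/(jωL) + jωC
Y = (0.0118 − j0.0397) S
|Y| = 0.0414 S → |Z| = 1/|Y| = 24.2 Ω, ∠Z = −∠Y = 73.5°
cos φ = cos(73.5°) = 0.285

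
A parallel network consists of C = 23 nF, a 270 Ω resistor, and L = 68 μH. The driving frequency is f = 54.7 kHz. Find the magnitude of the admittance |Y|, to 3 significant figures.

35.1 mS

ω = 2πf = 343700 rad/s
X_L = ωL = 23.4 Ω
X_C = 1/(ωC) = 127 Ω
Parallel: admittances add. Y = 1/R + 1/(jωL) + jωC
Y = (0.00370 − j0.0349) S
|Y| = 0.0351 S → |Z| = 1/|Y| = 28.5 Ω, ∠Z = −∠Y = 83.9°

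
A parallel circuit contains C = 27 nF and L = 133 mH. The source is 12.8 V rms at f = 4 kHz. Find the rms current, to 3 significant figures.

4.86 mA

ω = 2πf = 25130 rad/s
X_L = ωL = 3340 Ω
X_C = 1/(ωC) = 1470 Ω
Parallel: admittances add. Y = 1/(jωL) + jωC
Y = (0 + j0.000379) S
|Y| = 0.000379 S → |Z| = 1/|Y| = 2640 Ω, ∠Z = −∠Y = -90.0°
I = V/|Z| = 12.8/2640 = 4.86 mA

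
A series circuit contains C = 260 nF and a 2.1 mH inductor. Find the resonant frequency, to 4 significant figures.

ω₀ = 1/√(LC) = 1/√(0.0021 × 2.6e-07) = 42800 rad/s
f₀ = ω₀/(2π) = 6.811 kHz

6.811 kHz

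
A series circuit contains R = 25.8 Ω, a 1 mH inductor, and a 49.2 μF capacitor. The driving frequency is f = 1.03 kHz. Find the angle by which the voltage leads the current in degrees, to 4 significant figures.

ω = 2πf = 6472 rad/s
X_L = ωL = 6.472 Ω
X_C = 1/(ωC) = 3.141 Ω
Net reactance X = X_L − X_C = 3.331 Ω
Z = 25.80 + j3.331 Ω
|Z| = √(25.80² + 3.331²) = 26.01 Ω
∠Z = arctan(3.331/25.80) = 7.357°

7.357°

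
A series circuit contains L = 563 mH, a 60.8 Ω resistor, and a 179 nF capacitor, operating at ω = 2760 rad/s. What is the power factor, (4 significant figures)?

0.1282

X_L = ωL = 1554 Ω
X_C = 1/(ωC) = 2024 Ω
Net reactance X = X_L − X_C = -470.2 Ω
Z = 60.80 − j470.2 Ω
|Z| = √(60.80² + 470.2²) = 474.2 Ω
∠Z = arctan(-470.2/60.80) = -82.63°
cos φ = cos(-82.63°) = 0.1282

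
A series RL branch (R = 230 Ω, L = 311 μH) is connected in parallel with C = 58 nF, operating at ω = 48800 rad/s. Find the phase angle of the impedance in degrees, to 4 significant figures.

X_L = ωL = 15.18 Ω
X_C = 1/(ωC) = 353.3 Ω
Branch 1 (R+jX_L): Z₁ = 230.0 + j15.18 Ω, |Z₁| = 230.5 Ω
Branch 2 (−jX_C): Z₂ = −j353.3 Ω
Parallel: Z = Z₁Z₂/(Z₁+Z₂), |Z| = 199.1 Ω, ∠Z = -30.45°

-30.45°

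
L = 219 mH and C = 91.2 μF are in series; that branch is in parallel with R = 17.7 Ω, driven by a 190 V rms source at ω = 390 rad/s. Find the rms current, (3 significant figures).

11.2 A

X_L = ωL = 85.4 Ω
X_C = 1/(ωC) = 28.1 Ω
Branch 1: Z₁ = R = 17.7 Ω
Branch 2 (series LC): Z₂ = j(X_L − X_C) = j57.3 Ω
Parallel: Z = Z₁Z₂/(Z₁+Z₂), |Z| = 16.9 Ω, ∠Z = 17.2°
I = V/|Z| = 190/16.9 = 11.2 A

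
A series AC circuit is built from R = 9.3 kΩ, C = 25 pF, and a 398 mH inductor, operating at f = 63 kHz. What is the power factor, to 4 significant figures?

ω = 2πf = 395800 rad/s
X_L = ωL = 157500 Ω
X_C = 1/(ωC) = 101100 Ω
Net reactance X = X_L − X_C = 56490 Ω
Z = 9300 + j56490 Ω
|Z| = √(9300² + 56490²) = 57250 Ω
∠Z = arctan(56490/9300) = 80.65°
cos φ = cos(80.65°) = 0.1624

0.1624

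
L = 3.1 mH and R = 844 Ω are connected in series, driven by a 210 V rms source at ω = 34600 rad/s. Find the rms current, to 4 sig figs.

X_L = ωL = 107.3 Ω
Z = 844.0 + j107.3 Ω
|Z| = √(844.0² + 107.3²) = 850.8 Ω
I = V/|Z| = 210/850.8 = 246.8 mA

246.8 mA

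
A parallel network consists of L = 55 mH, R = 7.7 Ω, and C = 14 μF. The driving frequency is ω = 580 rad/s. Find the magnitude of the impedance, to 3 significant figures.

X_L = ωL = 31.9 Ω
X_C = 1/(ωC) = 123 Ω
Parallel: admittances add. Y = 1/R + 1/(jωL) + jωC
Y = (0.130 − j0.0232) S
|Y| = 0.132 S → |Z| = 1/|Y| = 7.58 Ω, ∠Z = −∠Y = 10.1°

7.58 Ω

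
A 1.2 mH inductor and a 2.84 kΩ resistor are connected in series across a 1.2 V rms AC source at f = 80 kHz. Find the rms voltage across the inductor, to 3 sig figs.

ω = 2πf = 502700 rad/s
X_L = ωL = 603 Ω
Z = 2840 + j603 Ω
|Z| = √(2840² + 603²) = 2900 Ω
I = V/|Z| = 413 μA
V_L = I·|Z_L| = 0.000413 × 603 = 0.249 V

0.249 V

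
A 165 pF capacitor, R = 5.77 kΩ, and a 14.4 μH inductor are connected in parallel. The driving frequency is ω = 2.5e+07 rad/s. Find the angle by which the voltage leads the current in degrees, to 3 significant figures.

-82.7°

X_L = ωL = 360 Ω
X_C = 1/(ωC) = 242 Ω
Parallel: admittances add. Y = 1/R + 1/(jωL) + jωC
Y = (0.000173 + j0.00135) S
|Y| = 0.00136 S → |Z| = 1/|Y| = 736 Ω, ∠Z = −∠Y = -82.7°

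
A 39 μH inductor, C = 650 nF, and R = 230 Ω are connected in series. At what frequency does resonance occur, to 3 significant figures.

ω₀ = 1/√(LC) = 1/√(3.9e-05 × 6.5e-07) = 198600 rad/s
f₀ = ω₀/(2π) = 31.6 kHz

31.6 kHz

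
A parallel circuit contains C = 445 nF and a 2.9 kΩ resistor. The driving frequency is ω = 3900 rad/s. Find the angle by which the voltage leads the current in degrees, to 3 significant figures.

X_C = 1/(ωC) = 576 Ω
Parallel: admittances add. Y = 1/R + jωC
Y = (0.000345 + j0.00174) S
|Y| = 0.00177 S → |Z| = 1/|Y| = 565 Ω, ∠Z = −∠Y = -78.8°

-78.8°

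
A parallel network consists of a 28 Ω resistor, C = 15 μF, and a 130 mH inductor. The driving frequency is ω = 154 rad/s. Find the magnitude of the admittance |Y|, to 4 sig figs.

59.54 mS

X_L = ωL = 20.02 Ω
X_C = 1/(ωC) = 432.9 Ω
Parallel: admittances add. Y = 1/R + 1/(jωL) + jωC
Y = (0.03571 − j0.04764) S
|Y| = 0.05954 S → |Z| = 1/|Y| = 16.80 Ω, ∠Z = −∠Y = 53.14°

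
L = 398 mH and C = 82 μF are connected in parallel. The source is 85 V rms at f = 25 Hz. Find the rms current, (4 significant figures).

264.8 mA

ω = 2πf = 157.1 rad/s
X_L = ωL = 62.52 Ω
X_C = 1/(ωC) = 77.64 Ω
Parallel: admittances add. Y = 1/(jωL) + jωC
Y = (0 − j0.003115) S
|Y| = 0.003115 S → |Z| = 1/|Y| = 321.0 Ω, ∠Z = −∠Y = 90.00°
I = V/|Z| = 85/321.0 = 264.8 mA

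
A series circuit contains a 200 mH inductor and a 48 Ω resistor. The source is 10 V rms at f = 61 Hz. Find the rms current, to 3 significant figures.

ω = 2πf = 383.3 rad/s
X_L = ωL = 76.7 Ω
Z = 48.0 + j76.7 Ω
|Z| = √(48.0² + 76.7²) = 90.4 Ω
I = V/|Z| = 10/90.4 = 111 mA

111 mA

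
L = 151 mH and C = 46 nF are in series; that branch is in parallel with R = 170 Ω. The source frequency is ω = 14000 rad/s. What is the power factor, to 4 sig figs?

X_L = ωL = 2114 Ω
X_C = 1/(ωC) = 1553 Ω
Branch 1: Z₁ = R = 170.0 Ω
Branch 2 (series LC): Z₂ = j(X_L − X_C) = j561.2 Ω
Parallel: Z = Z₁Z₂/(Z₁+Z₂), |Z| = 162.7 Ω, ∠Z = 16.85°
cos φ = cos(16.85°) = 0.9571

0.9571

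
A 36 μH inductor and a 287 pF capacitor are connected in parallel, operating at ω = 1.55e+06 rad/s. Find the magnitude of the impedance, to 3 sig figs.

57.2 Ω

X_L = ωL = 55.8 Ω
X_C = 1/(ωC) = 2250 Ω
Parallel: admittances add. Y = 1/(jωL) + jωC
Y = (0 − j0.0175) S
|Y| = 0.0175 S → |Z| = 1/|Y| = 57.2 Ω, ∠Z = −∠Y = 90.0°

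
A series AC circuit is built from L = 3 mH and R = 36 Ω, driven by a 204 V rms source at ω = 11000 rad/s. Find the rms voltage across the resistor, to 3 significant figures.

150 V

X_L = ωL = 33.0 Ω
Z = 36.0 + j33.0 Ω
|Z| = √(36.0² + 33.0²) = 48.8 Ω
I = V/|Z| = 4.18 A
V_R = I·|Z_R| = 4.18 × 36.0 = 150 V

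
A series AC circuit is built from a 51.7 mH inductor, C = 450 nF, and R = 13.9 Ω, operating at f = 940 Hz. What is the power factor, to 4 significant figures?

ω = 2πf = 5906 rad/s
X_L = ωL = 305.4 Ω
X_C = 1/(ωC) = 376.3 Ω
Net reactance X = X_L − X_C = -70.90 Ω
Z = 13.90 − j70.90 Ω
|Z| = √(13.90² + 70.90²) = 72.25 Ω
∠Z = arctan(-70.90/13.90) = -78.91°
cos φ = cos(-78.91°) = 0.1924

0.1924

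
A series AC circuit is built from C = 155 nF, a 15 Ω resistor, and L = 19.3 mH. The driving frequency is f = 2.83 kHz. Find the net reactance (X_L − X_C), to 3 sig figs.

-19.6 Ω

ω = 2πf = 17780 rad/s
X_L = ωL = 343 Ω
X_C = 1/(ωC) = 363 Ω
X = 343 − 363 = -19.6 Ω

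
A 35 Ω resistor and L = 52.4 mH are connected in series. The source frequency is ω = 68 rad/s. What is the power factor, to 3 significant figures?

X_L = ωL = 3.56 Ω
Z = 35.0 + j3.56 Ω
|Z| = √(35.0² + 3.56²) = 35.2 Ω
∠Z = arctan(3.56/35.0) = 5.81°
cos φ = cos(5.81°) = 0.995

0.995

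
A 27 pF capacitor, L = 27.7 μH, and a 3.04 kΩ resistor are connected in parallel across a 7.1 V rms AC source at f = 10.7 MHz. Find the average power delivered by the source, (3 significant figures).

16.6 mW

ω = 2πf = 6.723e+07 rad/s
X_L = ωL = 1860 Ω
X_C = 1/(ωC) = 551 Ω
Parallel: admittances add. Y = 1/R + 1/(jωL) + jωC
Y = (0.000329 + j0.00128) S
|Y| = 0.00132 S → |Z| = 1/|Y| = 758 Ω, ∠Z = −∠Y = -75.6°
I = V/|Z| = 9.37 mA
P = VI cos φ = 7.1 × 0.00937 × cos(-75.6°) = 16.6 mW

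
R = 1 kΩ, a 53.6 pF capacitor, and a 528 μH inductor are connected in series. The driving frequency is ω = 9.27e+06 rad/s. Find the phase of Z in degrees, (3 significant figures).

X_L = ωL = 4890 Ω
X_C = 1/(ωC) = 2010 Ω
Net reactance X = X_L − X_C = 2880 Ω
Z = 1000 + j2880 Ω
|Z| = √(1000² + 2880²) = 3050 Ω
∠Z = arctan(2880/1000) = 70.9°

70.9°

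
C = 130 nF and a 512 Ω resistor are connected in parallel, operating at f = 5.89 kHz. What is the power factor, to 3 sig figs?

ω = 2πf = 37010 rad/s
X_C = 1/(ωC) = 208 Ω
Parallel: admittances add. Y = 1/R + jωC
Y = (0.00195 + j0.00481) S
|Y| = 0.00519 S → |Z| = 1/|Y| = 193 Ω, ∠Z = −∠Y = -67.9°
cos φ = cos(-67.9°) = 0.376

0.376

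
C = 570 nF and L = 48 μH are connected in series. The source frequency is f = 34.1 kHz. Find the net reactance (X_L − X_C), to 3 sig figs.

ω = 2πf = 214300 rad/s
X_L = ωL = 10.3 Ω
X_C = 1/(ωC) = 8.19 Ω
X = 10.3 − 8.19 = 2.10 Ω

2.10 Ω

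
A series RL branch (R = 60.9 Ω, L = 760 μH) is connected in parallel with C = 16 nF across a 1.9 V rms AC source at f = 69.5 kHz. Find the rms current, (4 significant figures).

7.803 mA

ω = 2πf = 436700 rad/s
X_L = ωL = 331.9 Ω
X_C = 1/(ωC) = 143.1 Ω
Branch 1 (R+jX_L): Z₁ = 60.90 + j331.9 Ω, |Z₁| = 337.4 Ω
Branch 2 (−jX_C): Z₂ = −j143.1 Ω
Parallel: Z = Z₁Z₂/(Z₁+Z₂), |Z| = 243.5 Ω, ∠Z = -82.52°
I = V/|Z| = 1.9/243.5 = 7.803 mA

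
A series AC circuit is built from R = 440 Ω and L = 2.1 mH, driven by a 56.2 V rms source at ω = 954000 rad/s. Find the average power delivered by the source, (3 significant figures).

330 mW

X_L = ωL = 2000 Ω
Z = 440 + j2000 Ω
|Z| = √(440² + 2000²) = 2050 Ω
∠Z = arctan(2000/440) = 77.6°
I = V/|Z| = 27.4 mA
P = VI cos φ = 56.2 × 0.0274 × cos(77.6°) = 330 mW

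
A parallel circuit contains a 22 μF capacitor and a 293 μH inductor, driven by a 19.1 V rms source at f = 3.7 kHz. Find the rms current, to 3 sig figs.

6.96 A

ω = 2πf = 23250 rad/s
X_L = ωL = 6.81 Ω
X_C = 1/(ωC) = 1.96 Ω
Parallel: admittances add. Y = 1/(jωL) + jωC
Y = (0 + j0.365) S
|Y| = 0.365 S → |Z| = 1/|Y| = 2.74 Ω, ∠Z = −∠Y = -90.0°
I = V/|Z| = 19.1/2.74 = 6.96 A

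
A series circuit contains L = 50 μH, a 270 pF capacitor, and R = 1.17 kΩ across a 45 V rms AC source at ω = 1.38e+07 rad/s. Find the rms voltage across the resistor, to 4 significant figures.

42.34 V

X_L = ωL = 690.0 Ω
X_C = 1/(ωC) = 268.4 Ω
Net reactance X = X_L − X_C = 421.6 Ω
Z = 1170 + j421.6 Ω
|Z| = √(1170² + 421.6²) = 1244 Ω
I = V/|Z| = 36.18 mA
V_R = I·|Z_R| = 0.03618 × 1170 = 42.34 V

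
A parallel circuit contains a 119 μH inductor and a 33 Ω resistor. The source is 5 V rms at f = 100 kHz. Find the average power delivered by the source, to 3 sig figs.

ω = 2πf = 628300 rad/s
X_L = ωL = 74.8 Ω
Parallel: admittances add. Y = 1/R + 1/(jωL)
Y = (0.0303 − j0.0134) S
|Y| = 0.0331 S → |Z| = 1/|Y| = 30.2 Ω, ∠Z = −∠Y = 23.8°
I = V/|Z| = 166 mA
P = VI cos φ = 5 × 0.166 × cos(23.8°) = 758 mW

758 mW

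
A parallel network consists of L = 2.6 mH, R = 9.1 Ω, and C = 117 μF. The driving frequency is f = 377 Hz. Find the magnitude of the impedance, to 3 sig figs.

ω = 2πf = 2369 rad/s
X_L = ωL = 6.16 Ω
X_C = 1/(ωC) = 3.61 Ω
Parallel: admittances add. Y = 1/R + 1/(jωL) + jωC
Y = (0.110 + j0.115) S
|Y| = 0.159 S → |Z| = 1/|Y| = 6.29 Ω, ∠Z = −∠Y = -46.2°

6.29 Ω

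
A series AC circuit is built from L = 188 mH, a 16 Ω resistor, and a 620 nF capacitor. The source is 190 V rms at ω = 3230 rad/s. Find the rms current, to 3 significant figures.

1.74 A

X_L = ωL = 607 Ω
X_C = 1/(ωC) = 499 Ω
Net reactance X = X_L − X_C = 108 Ω
Z = 16.0 + j108 Ω
|Z| = √(16.0² + 108²) = 109 Ω
I = V/|Z| = 190/109 = 1.74 A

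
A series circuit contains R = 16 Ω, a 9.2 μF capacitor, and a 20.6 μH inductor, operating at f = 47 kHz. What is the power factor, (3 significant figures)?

0.942

ω = 2πf = 295300 rad/s
X_L = ωL = 6.08 Ω
X_C = 1/(ωC) = 0.368 Ω
Net reactance X = X_L − X_C = 5.72 Ω
Z = 16.0 + j5.72 Ω
|Z| = √(16.0² + 5.72²) = 17.0 Ω
∠Z = arctan(5.72/16.0) = 19.7°
cos φ = cos(19.7°) = 0.942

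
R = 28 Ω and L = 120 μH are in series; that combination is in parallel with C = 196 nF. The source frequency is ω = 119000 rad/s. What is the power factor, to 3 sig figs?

0.954

X_L = ωL = 14.3 Ω
X_C = 1/(ωC) = 42.9 Ω
Branch 1 (R+jX_L): Z₁ = 28.0 + j14.3 Ω, |Z₁| = 31.4 Ω
Branch 2 (−jX_C): Z₂ = −j42.9 Ω
Parallel: Z = Z₁Z₂/(Z₁+Z₂), |Z| = 33.7 Ω, ∠Z = -17.4°
cos φ = cos(-17.4°) = 0.954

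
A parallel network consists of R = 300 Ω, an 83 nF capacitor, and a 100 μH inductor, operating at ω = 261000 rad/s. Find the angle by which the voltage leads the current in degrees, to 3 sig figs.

X_L = ωL = 26.1 Ω
X_C = 1/(ωC) = 46.2 Ω
Parallel: admittances add. Y = 1/R + 1/(jωL) + jωC
Y = (0.00333 − j0.0167) S
|Y| = 0.0170 S → |Z| = 1/|Y| = 58.9 Ω, ∠Z = −∠Y = 78.7°

78.7°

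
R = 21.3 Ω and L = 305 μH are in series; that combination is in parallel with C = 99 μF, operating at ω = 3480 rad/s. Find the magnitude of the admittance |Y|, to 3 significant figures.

345 mS

X_L = ωL = 1.06 Ω
X_C = 1/(ωC) = 2.90 Ω
Branch 1 (R+jX_L): Z₁ = 21.3 + j1.06 Ω, |Z₁| = 21.3 Ω
Branch 2 (−jX_C): Z₂ = −j2.90 Ω
Parallel: Z = Z₁Z₂/(Z₁+Z₂), |Z| = 2.90 Ω, ∠Z = -82.2°
|Y| = 1/|Z| = 345 mS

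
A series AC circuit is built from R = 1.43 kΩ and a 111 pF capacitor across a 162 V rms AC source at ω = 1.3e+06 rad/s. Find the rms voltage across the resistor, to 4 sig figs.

X_C = 1/(ωC) = 6930 Ω
Z = 1430 − j6930 Ω
|Z| = √(1430² + 6930²) = 7076 Ω
I = V/|Z| = 22.89 mA
V_R = I·|Z_R| = 0.02289 × 1430 = 32.74 V

32.74 V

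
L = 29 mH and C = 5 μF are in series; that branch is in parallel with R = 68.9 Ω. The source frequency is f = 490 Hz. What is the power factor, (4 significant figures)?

ω = 2πf = 3079 rad/s
X_L = ωL = 89.28 Ω
X_C = 1/(ωC) = 64.96 Ω
Branch 1: Z₁ = R = 68.90 Ω
Branch 2 (series LC): Z₂ = j(X_L − X_C) = j24.32 Ω
Parallel: Z = Z₁Z₂/(Z₁+Z₂), |Z| = 22.94 Ω, ∠Z = 70.56°
cos φ = cos(70.56°) = 0.3329

0.3329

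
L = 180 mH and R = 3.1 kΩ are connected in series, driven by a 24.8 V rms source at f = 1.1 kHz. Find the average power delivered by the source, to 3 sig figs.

171 mW

ω = 2πf = 6912 rad/s
X_L = ωL = 1240 Ω
Z = 3100 + j1240 Ω
|Z| = √(3100² + 1240²) = 3340 Ω
∠Z = arctan(1240/3100) = 21.9°
I = V/|Z| = 7.42 mA
P = VI cos φ = 24.8 × 0.00742 × cos(21.9°) = 171 mW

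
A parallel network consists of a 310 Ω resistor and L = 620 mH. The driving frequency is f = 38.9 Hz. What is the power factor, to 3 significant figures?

ω = 2πf = 244.4 rad/s
X_L = ωL = 152 Ω
Parallel: admittances add. Y = 1/R + 1/(jωL)
Y = (0.00323 − j0.00660) S
|Y| = 0.00735 S → |Z| = 1/|Y| = 136 Ω, ∠Z = −∠Y = 63.9°
cos φ = cos(63.9°) = 0.439

0.439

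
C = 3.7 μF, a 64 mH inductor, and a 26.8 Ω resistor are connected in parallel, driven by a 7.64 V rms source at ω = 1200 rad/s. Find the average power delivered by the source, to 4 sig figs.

2.178 W

X_L = ωL = 76.80 Ω
X_C = 1/(ωC) = 225.2 Ω
Parallel: admittances add. Y = 1/R + 1/(jωL) + jωC
Y = (0.03731 − j0.008581) S
|Y| = 0.03829 S → |Z| = 1/|Y| = 26.12 Ω, ∠Z = −∠Y = 12.95°
I = V/|Z| = 292.5 mA
P = VI cos φ = 7.64 × 0.2925 × cos(12.95°) = 2.178 W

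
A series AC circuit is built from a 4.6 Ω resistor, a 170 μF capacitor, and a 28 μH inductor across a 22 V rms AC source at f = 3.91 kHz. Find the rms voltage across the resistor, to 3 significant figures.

ω = 2πf = 24570 rad/s
X_L = ωL = 0.688 Ω
X_C = 1/(ωC) = 0.239 Ω
Net reactance X = X_L − X_C = 0.448 Ω
Z = 4.60 + j0.448 Ω
|Z| = √(4.60² + 0.448²) = 4.62 Ω
I = V/|Z| = 4.76 A
V_R = I·|Z_R| = 4.76 × 4.60 = 21.9 V

21.9 V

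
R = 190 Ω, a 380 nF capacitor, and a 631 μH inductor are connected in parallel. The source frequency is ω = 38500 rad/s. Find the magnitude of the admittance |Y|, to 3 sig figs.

X_L = ωL = 24.3 Ω
X_C = 1/(ωC) = 68.4 Ω
Parallel: admittances add. Y = 1/R + 1/(jωL) + jωC
Y = (0.00526 − j0.0265) S
|Y| = 0.0271 S → |Z| = 1/|Y| = 37.0 Ω, ∠Z = −∠Y = 78.8°

27.1 mS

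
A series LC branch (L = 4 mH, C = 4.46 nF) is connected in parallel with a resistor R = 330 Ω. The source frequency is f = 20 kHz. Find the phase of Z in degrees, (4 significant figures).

ω = 2πf = 125700 rad/s
X_L = ωL = 502.7 Ω
X_C = 1/(ωC) = 1784 Ω
Branch 1: Z₁ = R = 330.0 Ω
Branch 2 (series LC): Z₂ = j(X_L − X_C) = −j1282 Ω
Parallel: Z = Z₁Z₂/(Z₁+Z₂), |Z| = 319.6 Ω, ∠Z = -14.44°

-14.44°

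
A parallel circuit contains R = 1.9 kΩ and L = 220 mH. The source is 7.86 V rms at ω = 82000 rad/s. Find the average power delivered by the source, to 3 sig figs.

32.5 mW

X_L = ωL = 18000 Ω
Parallel: admittances add. Y = 1/R + 1/(jωL)
Y = (0.000526 − j5.54e-05) S
|Y| = 0.000529 S → |Z| = 1/|Y| = 1890 Ω, ∠Z = −∠Y = 6.01°
I = V/|Z| = 4.16 mA
P = VI cos φ = 7.86 × 0.00416 × cos(6.01°) = 32.5 mW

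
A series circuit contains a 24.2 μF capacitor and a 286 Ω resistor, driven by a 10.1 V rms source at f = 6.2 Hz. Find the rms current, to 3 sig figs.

ω = 2πf = 38.96 rad/s
X_C = 1/(ωC) = 1060 Ω
Z = 286 − j1060 Ω
|Z| = √(286² + 1060²) = 1100 Ω
I = V/|Z| = 10.1/1100 = 9.19 mA

9.19 mA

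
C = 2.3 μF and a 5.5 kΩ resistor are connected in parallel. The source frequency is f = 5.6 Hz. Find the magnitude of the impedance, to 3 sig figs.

ω = 2πf = 35.19 rad/s
X_C = 1/(ωC) = 12400 Ω
Parallel: admittances add. Y = 1/R + jωC
Y = (0.000182 + j8.09e-05) S
|Y| = 0.000199 S → |Z| = 1/|Y| = 5020 Ω, ∠Z = −∠Y = -24.0°

5020 Ω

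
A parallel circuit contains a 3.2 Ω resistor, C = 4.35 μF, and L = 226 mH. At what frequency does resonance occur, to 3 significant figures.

ω₀ = 1/√(LC) = 1/√(0.226 × 4.35e-06) = 1009 rad/s
f₀ = ω₀/(2π) = 161 Hz

161 Hz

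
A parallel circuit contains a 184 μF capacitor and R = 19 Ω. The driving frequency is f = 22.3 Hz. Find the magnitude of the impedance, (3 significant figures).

ω = 2πf = 140.1 rad/s
X_C = 1/(ωC) = 38.8 Ω
Parallel: admittances add. Y = 1/R + jωC
Y = (0.0526 + j0.0258) S
|Y| = 0.0586 S → |Z| = 1/|Y| = 17.1 Ω, ∠Z = −∠Y = -26.1°

17.1 Ω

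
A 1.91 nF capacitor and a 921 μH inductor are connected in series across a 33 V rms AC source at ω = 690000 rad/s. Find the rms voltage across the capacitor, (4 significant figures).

X_L = ωL = 635.5 Ω
X_C = 1/(ωC) = 758.8 Ω
Net reactance X = X_L − X_C = -123.3 Ω
Z = − j123.3 Ω
|Z| = √(0² + 123.3²) = 123.3 Ω
I = V/|Z| = 267.7 mA
V_C = I·|Z_C| = 0.2677 × 758.8 = 203.1 V

203.1 V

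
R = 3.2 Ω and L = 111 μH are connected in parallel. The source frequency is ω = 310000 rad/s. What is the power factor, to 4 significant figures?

X_L = ωL = 34.41 Ω
Parallel: admittances add. Y = 1/R + 1/(jωL)
Y = (0.3125 − j0.02906) S
|Y| = 0.3138 S → |Z| = 1/|Y| = 3.186 Ω, ∠Z = −∠Y = 5.313°
cos φ = cos(5.313°) = 0.9957

0.9957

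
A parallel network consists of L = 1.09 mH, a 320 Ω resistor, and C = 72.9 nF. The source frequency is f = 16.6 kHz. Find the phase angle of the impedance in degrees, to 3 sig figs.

ω = 2πf = 104300 rad/s
X_L = ωL = 114 Ω
X_C = 1/(ωC) = 132 Ω
Parallel: admittances add. Y = 1/R + 1/(jωL) + jωC
Y = (0.00313 − j0.00119) S
|Y| = 0.00334 S → |Z| = 1/|Y| = 299 Ω, ∠Z = −∠Y = 20.9°

20.9°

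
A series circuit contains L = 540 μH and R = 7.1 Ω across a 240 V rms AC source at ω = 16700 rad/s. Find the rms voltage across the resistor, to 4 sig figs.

X_L = ωL = 9.018 Ω
Z = 7.100 + j9.018 Ω
|Z| = √(7.100² + 9.018²) = 11.48 Ω
I = V/|Z| = 20.91 A
V_R = I·|Z_R| = 20.91 × 7.100 = 148.5 V

148.5 V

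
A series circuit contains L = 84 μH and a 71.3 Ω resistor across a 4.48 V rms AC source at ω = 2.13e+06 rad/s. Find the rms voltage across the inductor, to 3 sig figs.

X_L = ωL = 179 Ω
Z = 71.3 + j179 Ω
|Z| = √(71.3² + 179²) = 193 Ω
I = V/|Z| = 23.3 mA
V_L = I·|Z_L| = 0.0233 × 179 = 4.16 V

4.16 V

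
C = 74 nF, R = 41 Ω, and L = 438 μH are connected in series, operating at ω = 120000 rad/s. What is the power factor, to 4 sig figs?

0.5639

X_L = ωL = 52.56 Ω
X_C = 1/(ωC) = 112.6 Ω
Net reactance X = X_L − X_C = -60.05 Ω
Z = 41.00 − j60.05 Ω
|Z| = √(41.00² + 60.05²) = 72.71 Ω
∠Z = arctan(-60.05/41.00) = -55.68°
cos φ = cos(-55.68°) = 0.5639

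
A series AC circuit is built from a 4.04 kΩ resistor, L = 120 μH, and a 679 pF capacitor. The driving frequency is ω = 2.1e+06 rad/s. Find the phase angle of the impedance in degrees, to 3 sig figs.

X_L = ωL = 252 Ω
X_C = 1/(ωC) = 701 Ω
Net reactance X = X_L − X_C = -449 Ω
Z = 4040 − j449 Ω
|Z| = √(4040² + 449²) = 4060 Ω
∠Z = arctan(-449/4040) = -6.35°

-6.35°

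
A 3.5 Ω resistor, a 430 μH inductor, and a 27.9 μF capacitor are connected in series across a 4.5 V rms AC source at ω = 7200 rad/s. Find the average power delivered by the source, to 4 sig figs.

4.488 W

X_L = ωL = 3.096 Ω
X_C = 1/(ωC) = 4.978 Ω
Net reactance X = X_L − X_C = -1.882 Ω
Z = 3.500 − j1.882 Ω
|Z| = √(3.500² + 1.882²) = 3.974 Ω
∠Z = arctan(-1.882/3.500) = -28.27°
I = V/|Z| = 1.132 A
P = VI cos φ = 4.5 × 1.132 × cos(-28.27°) = 4.488 W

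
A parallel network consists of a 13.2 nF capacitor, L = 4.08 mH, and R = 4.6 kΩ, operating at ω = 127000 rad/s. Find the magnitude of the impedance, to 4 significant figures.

X_L = ωL = 518.2 Ω
X_C = 1/(ωC) = 596.5 Ω
Parallel: admittances add. Y = 1/R + 1/(jωL) + jωC
Y = (0.0002174 − j0.0002535) S
|Y| = 0.0003340 S → |Z| = 1/|Y| = 2994 Ω, ∠Z = −∠Y = 49.39°

2994 Ω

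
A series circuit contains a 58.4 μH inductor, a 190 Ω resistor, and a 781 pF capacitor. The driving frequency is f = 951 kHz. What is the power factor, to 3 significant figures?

ω = 2πf = 5.975e+06 rad/s
X_L = ωL = 349 Ω
X_C = 1/(ωC) = 214 Ω
Net reactance X = X_L − X_C = 135 Ω
Z = 190 + j135 Ω
|Z| = √(190² + 135²) = 233 Ω
∠Z = arctan(135/190) = 35.3°
cos φ = cos(35.3°) = 0.816

0.816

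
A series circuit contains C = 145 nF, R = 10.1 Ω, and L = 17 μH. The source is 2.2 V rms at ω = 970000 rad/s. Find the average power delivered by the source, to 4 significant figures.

X_L = ωL = 16.49 Ω
X_C = 1/(ωC) = 7.110 Ω
Net reactance X = X_L − X_C = 9.380 Ω
Z = 10.10 + j9.380 Ω
|Z| = √(10.10² + 9.380²) = 13.78 Ω
∠Z = arctan(9.380/10.10) = 42.88°
I = V/|Z| = 159.6 mA
P = VI cos φ = 2.2 × 0.1596 × cos(42.88°) = 257.3 mW

257.3 mW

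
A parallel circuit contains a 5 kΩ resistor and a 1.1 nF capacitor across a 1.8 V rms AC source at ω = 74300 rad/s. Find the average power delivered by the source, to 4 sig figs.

648.0 μW

X_C = 1/(ωC) = 12240 Ω
Parallel: admittances add. Y = 1/R + jωC
Y = (0.0002000 + j8.173e-05) S
|Y| = 0.0002161 S → |Z| = 1/|Y| = 4628 Ω, ∠Z = −∠Y = -22.23°
I = V/|Z| = 388.9 μA
P = VI cos φ = 1.8 × 0.0003889 × cos(-22.23°) = 648.0 μW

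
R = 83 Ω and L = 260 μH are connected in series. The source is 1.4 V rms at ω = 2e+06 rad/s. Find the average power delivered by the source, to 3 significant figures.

587 μW

X_L = ωL = 520 Ω
Z = 83.0 + j520 Ω
|Z| = √(83.0² + 520²) = 527 Ω
∠Z = arctan(520/83.0) = 80.9°
I = V/|Z| = 2.66 mA
P = VI cos φ = 1.4 × 0.00266 × cos(80.9°) = 587 μW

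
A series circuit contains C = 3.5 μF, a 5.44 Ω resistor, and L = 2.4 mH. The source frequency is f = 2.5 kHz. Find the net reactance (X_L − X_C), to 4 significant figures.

ω = 2πf = 15710 rad/s
X_L = ωL = 37.70 Ω
X_C = 1/(ωC) = 18.19 Ω
X = 37.70 − 18.19 = 19.51 Ω

19.51 Ω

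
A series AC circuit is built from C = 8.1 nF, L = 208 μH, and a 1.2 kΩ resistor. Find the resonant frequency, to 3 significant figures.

ω₀ = 1/√(LC) = 1/√(0.000208 × 8.1e-09) = 770400 rad/s
f₀ = ω₀/(2π) = 123 kHz

123 kHz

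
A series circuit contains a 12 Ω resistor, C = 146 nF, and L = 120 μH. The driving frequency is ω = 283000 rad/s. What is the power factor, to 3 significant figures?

X_L = ωL = 34.0 Ω
X_C = 1/(ωC) = 24.2 Ω
Net reactance X = X_L − X_C = 9.76 Ω
Z = 12.0 + j9.76 Ω
|Z| = √(12.0² + 9.76²) = 15.5 Ω
∠Z = arctan(9.76/12.0) = 39.1°
cos φ = cos(39.1°) = 0.776

0.776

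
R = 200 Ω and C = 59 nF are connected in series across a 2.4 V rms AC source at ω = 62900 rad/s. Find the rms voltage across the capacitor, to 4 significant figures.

X_C = 1/(ωC) = 269.5 Ω
Z = 200.0 − j269.5 Ω
|Z| = √(200.0² + 269.5²) = 335.6 Ω
I = V/|Z| = 7.152 mA
V_C = I·|Z_C| = 0.007152 × 269.5 = 1.927 V

1.927 V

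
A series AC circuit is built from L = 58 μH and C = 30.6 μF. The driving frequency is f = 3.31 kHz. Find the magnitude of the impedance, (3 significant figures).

ω = 2πf = 20800 rad/s
X_L = ωL = 1.21 Ω
X_C = 1/(ωC) = 1.57 Ω
Net reactance X = X_L − X_C = -0.365 Ω
Z = − j0.365 Ω
|Z| = √(0² + 0.365²) = 0.365 Ω

0.365 Ω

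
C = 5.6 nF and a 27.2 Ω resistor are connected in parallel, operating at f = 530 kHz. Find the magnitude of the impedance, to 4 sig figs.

ω = 2πf = 3.33e+06 rad/s
X_C = 1/(ωC) = 53.62 Ω
Parallel: admittances add. Y = 1/R + jωC
Y = (0.03676 + j0.01865) S
|Y| = 0.04122 S → |Z| = 1/|Y| = 24.26 Ω, ∠Z = −∠Y = -26.90°

24.26 Ω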